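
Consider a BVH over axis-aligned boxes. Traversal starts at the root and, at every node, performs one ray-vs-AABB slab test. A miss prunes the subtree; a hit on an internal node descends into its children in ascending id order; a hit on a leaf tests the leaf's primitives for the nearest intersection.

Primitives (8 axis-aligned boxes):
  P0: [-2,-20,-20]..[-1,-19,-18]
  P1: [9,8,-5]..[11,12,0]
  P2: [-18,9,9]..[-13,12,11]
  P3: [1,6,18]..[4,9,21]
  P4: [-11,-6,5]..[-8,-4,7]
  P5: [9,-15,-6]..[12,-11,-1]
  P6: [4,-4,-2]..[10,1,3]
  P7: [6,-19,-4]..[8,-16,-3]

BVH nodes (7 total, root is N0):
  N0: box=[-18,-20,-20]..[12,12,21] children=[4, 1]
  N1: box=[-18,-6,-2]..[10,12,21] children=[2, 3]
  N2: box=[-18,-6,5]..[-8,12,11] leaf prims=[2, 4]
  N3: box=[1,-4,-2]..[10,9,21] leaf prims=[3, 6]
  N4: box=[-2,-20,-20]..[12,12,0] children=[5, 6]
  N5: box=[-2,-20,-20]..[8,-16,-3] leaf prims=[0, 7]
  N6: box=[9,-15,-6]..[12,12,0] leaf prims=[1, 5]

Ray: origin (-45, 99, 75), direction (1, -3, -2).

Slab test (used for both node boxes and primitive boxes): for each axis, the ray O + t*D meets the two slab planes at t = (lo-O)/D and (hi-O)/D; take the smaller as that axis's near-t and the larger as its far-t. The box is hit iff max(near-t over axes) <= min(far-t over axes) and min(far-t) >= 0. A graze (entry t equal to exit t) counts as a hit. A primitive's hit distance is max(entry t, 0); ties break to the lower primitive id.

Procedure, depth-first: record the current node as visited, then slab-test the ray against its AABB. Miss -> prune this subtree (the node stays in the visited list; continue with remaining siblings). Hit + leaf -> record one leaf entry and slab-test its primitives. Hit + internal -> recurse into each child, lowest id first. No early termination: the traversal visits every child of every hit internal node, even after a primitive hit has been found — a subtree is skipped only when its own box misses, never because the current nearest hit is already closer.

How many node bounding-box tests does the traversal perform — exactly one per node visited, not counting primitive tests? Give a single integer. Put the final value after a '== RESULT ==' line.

Trace the traversal:
N0 x:[27,57] y:[29,119/3] z:[27,95/2] -> hit [29,119/3], descend [1, 4]
  N1 x:[27,55] y:[29,35] z:[27,77/2] -> hit [29,35], descend [2, 3]
    N2 x:[27,37] y:[29,35] z:[32,35] -> hit [32,35] leaf, test {P2(miss), P4@t=103/3}
    N3 x:[46,55] y:[30,103/3] z:[27,77/2] -> miss, prune
  N4 x:[43,57] y:[29,119/3] z:[75/2,95/2] -> miss, prune

Visited [0, 1, 2, 3, 4]. Tests: 5 box, 1 leaf. Nearest: P4.

== RESULT ==
5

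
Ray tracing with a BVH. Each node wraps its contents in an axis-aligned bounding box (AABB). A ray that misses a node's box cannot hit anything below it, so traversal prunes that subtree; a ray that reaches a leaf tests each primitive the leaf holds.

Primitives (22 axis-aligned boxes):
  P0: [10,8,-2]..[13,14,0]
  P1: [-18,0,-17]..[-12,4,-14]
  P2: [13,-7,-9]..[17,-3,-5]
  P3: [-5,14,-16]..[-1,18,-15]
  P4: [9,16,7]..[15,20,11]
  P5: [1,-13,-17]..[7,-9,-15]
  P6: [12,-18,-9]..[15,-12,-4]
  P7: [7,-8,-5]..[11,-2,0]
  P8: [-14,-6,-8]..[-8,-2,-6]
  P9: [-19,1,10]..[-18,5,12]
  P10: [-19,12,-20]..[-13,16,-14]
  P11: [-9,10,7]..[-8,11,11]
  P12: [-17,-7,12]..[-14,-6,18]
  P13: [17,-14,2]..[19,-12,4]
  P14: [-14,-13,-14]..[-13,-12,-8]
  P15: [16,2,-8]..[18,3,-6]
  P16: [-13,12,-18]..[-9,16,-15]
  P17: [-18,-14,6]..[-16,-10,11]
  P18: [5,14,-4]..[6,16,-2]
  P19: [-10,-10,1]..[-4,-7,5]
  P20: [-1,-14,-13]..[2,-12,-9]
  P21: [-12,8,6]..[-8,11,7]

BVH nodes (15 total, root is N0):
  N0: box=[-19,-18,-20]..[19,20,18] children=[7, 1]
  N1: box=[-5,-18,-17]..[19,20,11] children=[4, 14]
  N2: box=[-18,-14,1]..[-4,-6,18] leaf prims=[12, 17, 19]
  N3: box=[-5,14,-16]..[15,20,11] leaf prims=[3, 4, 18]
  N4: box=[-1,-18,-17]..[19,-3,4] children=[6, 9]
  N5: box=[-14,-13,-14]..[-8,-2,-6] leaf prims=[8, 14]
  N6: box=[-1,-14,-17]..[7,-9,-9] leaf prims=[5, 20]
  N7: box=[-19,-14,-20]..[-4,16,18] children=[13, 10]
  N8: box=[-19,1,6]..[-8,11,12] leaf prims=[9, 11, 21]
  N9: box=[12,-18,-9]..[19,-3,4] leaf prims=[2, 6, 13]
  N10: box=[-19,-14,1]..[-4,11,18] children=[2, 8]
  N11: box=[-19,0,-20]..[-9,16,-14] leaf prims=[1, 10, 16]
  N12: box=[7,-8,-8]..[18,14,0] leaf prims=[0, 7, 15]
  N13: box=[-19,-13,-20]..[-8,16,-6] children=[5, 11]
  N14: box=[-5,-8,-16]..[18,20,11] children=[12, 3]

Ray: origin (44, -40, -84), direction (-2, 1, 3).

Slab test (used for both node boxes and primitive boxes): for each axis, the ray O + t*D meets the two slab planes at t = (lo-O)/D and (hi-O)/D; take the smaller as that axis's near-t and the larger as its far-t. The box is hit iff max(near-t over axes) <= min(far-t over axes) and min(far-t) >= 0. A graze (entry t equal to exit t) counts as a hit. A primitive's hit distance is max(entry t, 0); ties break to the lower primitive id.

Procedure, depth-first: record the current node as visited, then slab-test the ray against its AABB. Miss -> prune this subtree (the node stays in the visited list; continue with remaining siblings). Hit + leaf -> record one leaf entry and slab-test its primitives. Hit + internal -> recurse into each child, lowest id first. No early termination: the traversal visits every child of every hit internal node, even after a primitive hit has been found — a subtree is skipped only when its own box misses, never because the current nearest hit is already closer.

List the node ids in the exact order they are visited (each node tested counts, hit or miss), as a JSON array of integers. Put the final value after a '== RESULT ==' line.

Walk:
N0 x:[25/2,63/2] y:[22,60] z:[64/3,34] -> hit [22,63/2], descend [1, 7]
  N1 x:[25/2,49/2] y:[22,60] z:[67/3,95/3] -> hit [67/3,49/2], descend [4, 14]
    N4 x:[25/2,45/2] y:[22,37] z:[67/3,88/3] -> hit [67/3,45/2], descend [6, 9]
      N6 x:[37/2,45/2] y:[26,31] z:[67/3,25] -> miss, prune
      N9 x:[25/2,16] y:[22,37] z:[25,88/3] -> miss, prune
    N14 x:[13,49/2] y:[32,60] z:[68/3,95/3] -> miss, prune
  N7 x:[24,63/2] y:[26,56] z:[64/3,34] -> hit [26,63/2], descend [10, 13]
    N10 x:[24,63/2] y:[26,51] z:[85/3,34] -> hit [85/3,63/2], descend [2, 8]
      N2 x:[24,31] y:[26,34] z:[85/3,34] -> hit [85/3,31] leaf, test {P12(miss), P17@t=30, P19(miss)}
      N8 x:[26,63/2] y:[41,51] z:[30,32] -> miss, prune
    N13 x:[26,63/2] y:[27,56] z:[64/3,26] -> miss, prune

Visited [0, 1, 4, 6, 9, 14, 7, 10, 2, 8, 13]. Tests: 11 box, 1 leaf. Nearest: P17.

== RESULT ==
[0, 1, 4, 6, 9, 14, 7, 10, 2, 8, 13]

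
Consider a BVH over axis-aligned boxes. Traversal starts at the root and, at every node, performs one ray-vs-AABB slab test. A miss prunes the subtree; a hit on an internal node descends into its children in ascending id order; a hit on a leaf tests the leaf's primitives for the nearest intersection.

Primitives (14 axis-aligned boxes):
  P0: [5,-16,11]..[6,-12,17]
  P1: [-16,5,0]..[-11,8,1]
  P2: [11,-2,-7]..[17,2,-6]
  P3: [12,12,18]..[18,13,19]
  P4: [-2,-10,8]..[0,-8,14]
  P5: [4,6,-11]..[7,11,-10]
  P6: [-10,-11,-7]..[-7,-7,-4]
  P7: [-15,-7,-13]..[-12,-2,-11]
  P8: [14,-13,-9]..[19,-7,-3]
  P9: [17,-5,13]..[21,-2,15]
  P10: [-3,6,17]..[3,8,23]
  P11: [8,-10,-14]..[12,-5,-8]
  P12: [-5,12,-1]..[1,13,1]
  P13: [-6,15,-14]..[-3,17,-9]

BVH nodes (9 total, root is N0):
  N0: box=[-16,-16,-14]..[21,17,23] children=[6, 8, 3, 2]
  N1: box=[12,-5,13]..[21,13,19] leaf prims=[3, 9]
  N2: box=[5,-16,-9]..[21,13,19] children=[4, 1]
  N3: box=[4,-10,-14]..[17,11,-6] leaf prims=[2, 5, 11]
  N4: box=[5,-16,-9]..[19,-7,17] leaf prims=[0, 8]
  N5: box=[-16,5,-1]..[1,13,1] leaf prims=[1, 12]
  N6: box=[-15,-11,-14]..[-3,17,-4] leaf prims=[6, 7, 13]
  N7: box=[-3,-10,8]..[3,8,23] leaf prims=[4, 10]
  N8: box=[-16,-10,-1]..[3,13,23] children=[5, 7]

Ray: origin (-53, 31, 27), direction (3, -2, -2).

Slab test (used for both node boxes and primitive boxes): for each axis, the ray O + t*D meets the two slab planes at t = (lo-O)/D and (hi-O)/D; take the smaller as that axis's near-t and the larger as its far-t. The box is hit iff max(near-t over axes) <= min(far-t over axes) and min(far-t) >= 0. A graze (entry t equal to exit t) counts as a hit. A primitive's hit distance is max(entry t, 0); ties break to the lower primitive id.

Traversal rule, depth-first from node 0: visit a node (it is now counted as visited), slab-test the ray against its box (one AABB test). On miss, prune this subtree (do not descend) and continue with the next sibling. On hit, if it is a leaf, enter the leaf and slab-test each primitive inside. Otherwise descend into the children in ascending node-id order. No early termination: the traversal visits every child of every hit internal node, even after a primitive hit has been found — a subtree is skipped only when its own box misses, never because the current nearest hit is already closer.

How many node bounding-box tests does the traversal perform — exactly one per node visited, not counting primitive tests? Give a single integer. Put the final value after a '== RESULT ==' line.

Walk:
N0 x:[37/3,74/3] y:[7,47/2] z:[2,41/2] -> hit [37/3,41/2], descend [2, 3, 6, 8]
  N2 x:[58/3,74/3] y:[9,47/2] z:[4,18] -> miss, prune
  N3 x:[19,70/3] y:[10,41/2] z:[33/2,41/2] -> hit [19,41/2] leaf, test {P2(miss), P5(miss), P11@t=61/3}
  N6 x:[38/3,50/3] y:[7,21] z:[31/2,41/2] -> hit [31/2,50/3] leaf, test {P6(miss), P7(miss), P13(miss)}
  N8 x:[37/3,56/3] y:[9,41/2] z:[2,14] -> hit [37/3,14], descend [5, 7]
    N5 x:[37/3,18] y:[9,13] z:[13,14] -> hit [13,13] leaf, test {P1@t=13, P12(miss)}
    N7 x:[50/3,56/3] y:[23/2,41/2] z:[2,19/2] -> miss, prune

7 AABB tests over nodes [0, 2, 3, 6, 8, 5, 7]; 3 leaves entered; closest P1.

== RESULT ==
7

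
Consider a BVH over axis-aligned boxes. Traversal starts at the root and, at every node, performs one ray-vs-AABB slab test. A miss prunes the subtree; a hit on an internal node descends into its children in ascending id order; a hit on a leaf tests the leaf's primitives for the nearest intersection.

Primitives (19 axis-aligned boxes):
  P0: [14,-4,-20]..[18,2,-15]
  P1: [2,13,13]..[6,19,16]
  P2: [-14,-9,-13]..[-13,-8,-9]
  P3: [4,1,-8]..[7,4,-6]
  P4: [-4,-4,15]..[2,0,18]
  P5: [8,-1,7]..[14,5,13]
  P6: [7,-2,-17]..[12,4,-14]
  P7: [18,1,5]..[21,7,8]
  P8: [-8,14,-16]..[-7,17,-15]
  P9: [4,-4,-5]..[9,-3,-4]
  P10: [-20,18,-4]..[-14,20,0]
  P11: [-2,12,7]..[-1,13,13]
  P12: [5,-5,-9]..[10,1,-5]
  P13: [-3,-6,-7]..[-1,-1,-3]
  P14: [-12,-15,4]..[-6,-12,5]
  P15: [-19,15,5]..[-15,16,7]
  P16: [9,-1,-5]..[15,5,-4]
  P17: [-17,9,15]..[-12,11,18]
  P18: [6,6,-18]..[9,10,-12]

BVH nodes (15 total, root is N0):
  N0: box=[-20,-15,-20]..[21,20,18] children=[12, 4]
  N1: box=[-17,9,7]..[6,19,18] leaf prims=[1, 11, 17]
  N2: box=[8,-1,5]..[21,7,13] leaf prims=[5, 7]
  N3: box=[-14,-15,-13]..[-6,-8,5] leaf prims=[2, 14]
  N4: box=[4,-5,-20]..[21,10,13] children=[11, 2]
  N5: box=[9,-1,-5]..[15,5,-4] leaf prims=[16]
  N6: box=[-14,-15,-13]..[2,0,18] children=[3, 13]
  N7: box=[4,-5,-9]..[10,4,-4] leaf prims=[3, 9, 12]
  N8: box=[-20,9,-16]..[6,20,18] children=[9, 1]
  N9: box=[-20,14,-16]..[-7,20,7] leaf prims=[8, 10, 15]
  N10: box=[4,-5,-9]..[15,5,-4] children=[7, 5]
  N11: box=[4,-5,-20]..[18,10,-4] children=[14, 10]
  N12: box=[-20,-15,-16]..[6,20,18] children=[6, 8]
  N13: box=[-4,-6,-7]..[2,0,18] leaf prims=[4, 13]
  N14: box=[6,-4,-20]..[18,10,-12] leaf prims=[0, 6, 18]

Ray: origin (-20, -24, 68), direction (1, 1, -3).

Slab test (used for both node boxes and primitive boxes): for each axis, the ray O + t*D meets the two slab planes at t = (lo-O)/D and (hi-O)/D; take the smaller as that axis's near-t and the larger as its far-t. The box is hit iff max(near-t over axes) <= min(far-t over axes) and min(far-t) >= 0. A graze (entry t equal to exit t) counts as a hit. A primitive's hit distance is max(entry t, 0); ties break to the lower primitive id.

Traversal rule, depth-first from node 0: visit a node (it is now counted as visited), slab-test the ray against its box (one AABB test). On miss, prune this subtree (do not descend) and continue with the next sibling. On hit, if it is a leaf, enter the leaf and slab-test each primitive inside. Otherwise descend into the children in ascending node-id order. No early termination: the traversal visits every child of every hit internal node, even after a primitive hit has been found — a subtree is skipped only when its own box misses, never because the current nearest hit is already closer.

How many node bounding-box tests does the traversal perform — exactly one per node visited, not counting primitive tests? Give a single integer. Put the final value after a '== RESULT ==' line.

Walk:
N0 x:[0,41] y:[9,44] z:[50/3,88/3] -> hit [50/3,88/3], descend [4, 12]
  N4 x:[24,41] y:[19,34] z:[55/3,88/3] -> hit [24,88/3], descend [2, 11]
    N2 x:[28,41] y:[23,31] z:[55/3,21] -> miss, prune
    N11 x:[24,38] y:[19,34] z:[24,88/3] -> hit [24,88/3], descend [10, 14]
      N10 x:[24,35] y:[19,29] z:[24,77/3] -> hit [24,77/3], descend [5, 7]
        N5 x:[29,35] y:[23,29] z:[24,73/3] -> miss, prune
        N7 x:[24,30] y:[19,28] z:[24,77/3] -> hit [24,77/3] leaf, test {P3@t=25, P9(miss), P12@t=25}
      N14 x:[26,38] y:[20,34] z:[80/3,88/3] -> hit [80/3,88/3] leaf, test {P0(miss), P6@t=82/3, P18(miss)}
  N12 x:[0,26] y:[9,44] z:[50/3,28] -> hit [50/3,26], descend [6, 8]
    N6 x:[6,22] y:[9,24] z:[50/3,27] -> hit [50/3,22], descend [3, 13]
      N3 x:[6,14] y:[9,16] z:[21,27] -> miss, prune
      N13 x:[16,22] y:[18,24] z:[50/3,25] -> hit [18,22] leaf, test {P4(miss), P13(miss)}
    N8 x:[0,26] y:[33,44] z:[50/3,28] -> miss, prune

13 AABB tests over nodes [0, 4, 2, 11, 10, 5, 7, 14, 12, 6, 3, 13, 8]; 3 leaves entered; closest P3.

== RESULT ==
13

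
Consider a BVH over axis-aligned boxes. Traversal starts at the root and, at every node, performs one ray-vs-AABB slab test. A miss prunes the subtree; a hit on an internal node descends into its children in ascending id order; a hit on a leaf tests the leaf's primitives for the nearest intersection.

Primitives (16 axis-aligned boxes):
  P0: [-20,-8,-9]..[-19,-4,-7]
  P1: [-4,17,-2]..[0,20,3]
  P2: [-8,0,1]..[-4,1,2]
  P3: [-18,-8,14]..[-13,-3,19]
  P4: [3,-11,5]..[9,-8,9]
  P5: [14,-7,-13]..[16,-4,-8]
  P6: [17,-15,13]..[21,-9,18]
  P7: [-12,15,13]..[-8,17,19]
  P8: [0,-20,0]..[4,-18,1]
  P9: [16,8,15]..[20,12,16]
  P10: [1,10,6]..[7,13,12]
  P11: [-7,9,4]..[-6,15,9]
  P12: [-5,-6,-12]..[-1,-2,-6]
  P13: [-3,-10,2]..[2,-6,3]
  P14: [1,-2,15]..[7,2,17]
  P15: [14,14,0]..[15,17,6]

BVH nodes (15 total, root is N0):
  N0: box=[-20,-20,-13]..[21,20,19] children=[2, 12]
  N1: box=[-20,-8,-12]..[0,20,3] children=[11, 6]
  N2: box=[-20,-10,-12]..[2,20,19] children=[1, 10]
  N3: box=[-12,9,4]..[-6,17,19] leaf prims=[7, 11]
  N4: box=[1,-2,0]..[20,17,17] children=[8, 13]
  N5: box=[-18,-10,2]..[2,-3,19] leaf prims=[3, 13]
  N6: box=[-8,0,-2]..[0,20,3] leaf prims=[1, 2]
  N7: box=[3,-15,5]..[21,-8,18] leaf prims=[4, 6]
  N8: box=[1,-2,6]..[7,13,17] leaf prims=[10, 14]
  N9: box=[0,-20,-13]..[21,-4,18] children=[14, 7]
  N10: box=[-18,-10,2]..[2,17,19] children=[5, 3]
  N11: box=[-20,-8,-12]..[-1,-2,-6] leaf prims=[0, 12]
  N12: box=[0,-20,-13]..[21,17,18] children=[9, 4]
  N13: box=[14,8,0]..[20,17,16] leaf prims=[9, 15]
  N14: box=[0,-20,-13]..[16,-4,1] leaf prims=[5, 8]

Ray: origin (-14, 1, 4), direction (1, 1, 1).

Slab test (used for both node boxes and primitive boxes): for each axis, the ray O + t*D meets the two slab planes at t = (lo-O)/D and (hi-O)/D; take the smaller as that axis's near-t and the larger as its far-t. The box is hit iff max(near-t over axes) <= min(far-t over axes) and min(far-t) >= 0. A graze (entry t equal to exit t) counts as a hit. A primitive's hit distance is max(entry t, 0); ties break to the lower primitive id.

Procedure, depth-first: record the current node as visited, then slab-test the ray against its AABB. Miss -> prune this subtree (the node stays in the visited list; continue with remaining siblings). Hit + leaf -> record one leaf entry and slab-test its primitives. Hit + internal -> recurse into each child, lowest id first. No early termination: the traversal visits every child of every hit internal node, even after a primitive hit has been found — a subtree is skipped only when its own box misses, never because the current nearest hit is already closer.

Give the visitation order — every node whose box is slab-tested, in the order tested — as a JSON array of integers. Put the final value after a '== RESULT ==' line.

Trace the traversal:
N0 x:[-6,35] y:[-21,19] z:[-17,15] -> hit [-6,15], descend [2, 12]
  N2 x:[-6,16] y:[-11,19] z:[-16,15] -> hit [-6,15], descend [1, 10]
    N1 x:[-6,14] y:[-9,19] z:[-16,-1] -> miss, prune
    N10 x:[-4,16] y:[-11,16] z:[-2,15] -> hit [-2,15], descend [3, 5]
      N3 x:[2,8] y:[8,16] z:[0,15] -> hit [8,8] leaf, test {P7(miss), P11(miss)}
      N5 x:[-4,16] y:[-11,-4] z:[-2,15] -> miss, prune
  N12 x:[14,35] y:[-21,16] z:[-17,14] -> hit [14,14], descend [4, 9]
    N4 x:[15,34] y:[-3,16] z:[-4,13] -> miss, prune
    N9 x:[14,35] y:[-21,-5] z:[-17,14] -> miss, prune

order=[0, 2, 1, 10, 3, 5, 12, 4, 9]  |boxes|=9  |leaves|=1  hit=miss

== RESULT ==
[0, 2, 1, 10, 3, 5, 12, 4, 9]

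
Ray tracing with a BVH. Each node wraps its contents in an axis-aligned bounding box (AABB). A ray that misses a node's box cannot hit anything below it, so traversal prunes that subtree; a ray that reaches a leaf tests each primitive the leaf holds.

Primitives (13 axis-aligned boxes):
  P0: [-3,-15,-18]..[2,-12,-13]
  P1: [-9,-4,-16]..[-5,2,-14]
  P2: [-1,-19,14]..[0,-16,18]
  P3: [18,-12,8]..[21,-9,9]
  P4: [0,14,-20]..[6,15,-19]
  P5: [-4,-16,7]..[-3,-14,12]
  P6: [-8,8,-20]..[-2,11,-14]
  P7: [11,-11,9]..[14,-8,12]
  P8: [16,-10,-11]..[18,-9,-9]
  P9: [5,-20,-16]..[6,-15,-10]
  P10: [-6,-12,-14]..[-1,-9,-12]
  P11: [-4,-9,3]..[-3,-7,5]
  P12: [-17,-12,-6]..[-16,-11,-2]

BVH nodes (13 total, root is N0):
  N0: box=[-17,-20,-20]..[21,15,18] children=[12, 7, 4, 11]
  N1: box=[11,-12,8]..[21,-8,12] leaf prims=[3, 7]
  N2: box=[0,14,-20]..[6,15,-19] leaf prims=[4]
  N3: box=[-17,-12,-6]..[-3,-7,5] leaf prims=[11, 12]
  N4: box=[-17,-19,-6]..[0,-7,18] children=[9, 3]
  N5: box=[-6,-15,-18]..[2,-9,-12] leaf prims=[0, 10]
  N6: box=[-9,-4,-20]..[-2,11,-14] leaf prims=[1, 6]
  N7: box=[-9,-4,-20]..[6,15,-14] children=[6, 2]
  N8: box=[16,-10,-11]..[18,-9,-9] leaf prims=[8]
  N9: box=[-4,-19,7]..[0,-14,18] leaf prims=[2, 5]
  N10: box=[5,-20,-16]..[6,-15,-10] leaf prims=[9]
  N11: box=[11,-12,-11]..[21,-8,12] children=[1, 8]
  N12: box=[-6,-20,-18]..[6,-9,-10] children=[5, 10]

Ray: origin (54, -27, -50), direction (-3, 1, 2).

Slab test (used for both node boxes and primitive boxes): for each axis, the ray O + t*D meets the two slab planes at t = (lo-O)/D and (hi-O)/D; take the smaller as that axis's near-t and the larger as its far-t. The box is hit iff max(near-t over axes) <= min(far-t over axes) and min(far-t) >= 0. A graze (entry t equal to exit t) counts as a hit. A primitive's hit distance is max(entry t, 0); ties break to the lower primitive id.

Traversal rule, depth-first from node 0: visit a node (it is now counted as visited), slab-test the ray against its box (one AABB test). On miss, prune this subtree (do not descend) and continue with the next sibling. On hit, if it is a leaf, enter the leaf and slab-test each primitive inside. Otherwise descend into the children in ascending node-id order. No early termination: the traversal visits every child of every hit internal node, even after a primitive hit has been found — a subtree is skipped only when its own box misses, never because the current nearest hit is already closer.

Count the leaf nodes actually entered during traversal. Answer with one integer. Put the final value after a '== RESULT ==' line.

Traverse from the root:
N0 x:[11,71/3] y:[7,42] z:[15,34] -> hit [15,71/3], descend [4, 7, 11, 12]
  N4 x:[18,71/3] y:[8,20] z:[22,34] -> miss, prune
  N7 x:[16,21] y:[23,42] z:[15,18] -> miss, prune
  N11 x:[11,43/3] y:[15,19] z:[39/2,31] -> miss, prune
  N12 x:[16,20] y:[7,18] z:[16,20] -> hit [16,18], descend [5, 10]
    N5 x:[52/3,20] y:[12,18] z:[16,19] -> hit [52/3,18] leaf, test {P0(miss), P10(miss)}
    N10 x:[16,49/3] y:[7,12] z:[17,20] -> miss, prune

Summary -> nodes [0, 4, 7, 11, 12, 5, 10]; box-tests=7; leaf-entries=1; first=miss

== RESULT ==
1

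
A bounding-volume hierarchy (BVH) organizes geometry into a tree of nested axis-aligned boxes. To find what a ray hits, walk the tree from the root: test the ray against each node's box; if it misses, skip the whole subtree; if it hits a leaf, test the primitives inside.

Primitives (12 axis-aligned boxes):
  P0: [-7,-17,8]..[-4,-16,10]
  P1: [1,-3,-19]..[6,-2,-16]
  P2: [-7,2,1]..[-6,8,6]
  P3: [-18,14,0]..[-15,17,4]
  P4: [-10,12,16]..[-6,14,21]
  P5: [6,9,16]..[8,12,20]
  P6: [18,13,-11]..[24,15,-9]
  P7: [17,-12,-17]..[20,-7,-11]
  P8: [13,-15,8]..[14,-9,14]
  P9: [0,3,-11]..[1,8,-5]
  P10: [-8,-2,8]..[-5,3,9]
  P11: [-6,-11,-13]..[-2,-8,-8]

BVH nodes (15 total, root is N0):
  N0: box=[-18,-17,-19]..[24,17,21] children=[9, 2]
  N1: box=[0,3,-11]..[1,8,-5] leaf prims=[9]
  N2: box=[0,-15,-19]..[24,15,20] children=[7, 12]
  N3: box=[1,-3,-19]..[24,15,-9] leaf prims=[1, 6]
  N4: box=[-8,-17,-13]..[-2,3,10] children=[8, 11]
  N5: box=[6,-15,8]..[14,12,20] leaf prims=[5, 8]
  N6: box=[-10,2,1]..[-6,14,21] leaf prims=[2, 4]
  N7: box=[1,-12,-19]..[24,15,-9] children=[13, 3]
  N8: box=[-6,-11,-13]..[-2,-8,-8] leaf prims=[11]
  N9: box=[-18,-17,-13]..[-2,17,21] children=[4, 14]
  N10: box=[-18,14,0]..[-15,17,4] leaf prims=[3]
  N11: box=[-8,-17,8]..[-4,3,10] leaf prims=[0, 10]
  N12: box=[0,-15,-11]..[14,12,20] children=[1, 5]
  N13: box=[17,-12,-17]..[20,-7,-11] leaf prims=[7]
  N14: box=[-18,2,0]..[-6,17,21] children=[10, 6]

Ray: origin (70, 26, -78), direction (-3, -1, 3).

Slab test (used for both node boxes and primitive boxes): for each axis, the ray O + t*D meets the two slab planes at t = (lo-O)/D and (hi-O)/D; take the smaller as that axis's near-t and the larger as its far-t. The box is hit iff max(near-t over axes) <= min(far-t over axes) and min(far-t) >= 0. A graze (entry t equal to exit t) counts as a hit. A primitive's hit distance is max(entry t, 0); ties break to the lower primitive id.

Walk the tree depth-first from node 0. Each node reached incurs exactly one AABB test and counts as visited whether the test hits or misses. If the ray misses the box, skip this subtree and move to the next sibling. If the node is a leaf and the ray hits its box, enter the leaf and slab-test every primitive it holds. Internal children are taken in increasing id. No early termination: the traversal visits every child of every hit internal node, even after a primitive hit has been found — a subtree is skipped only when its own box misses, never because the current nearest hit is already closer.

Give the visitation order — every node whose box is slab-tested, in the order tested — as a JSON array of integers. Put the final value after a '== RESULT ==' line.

Trace the traversal:
N0 x:[46/3,88/3] y:[9,43] z:[59/3,33] -> hit [59/3,88/3], descend [2, 9]
  N2 x:[46/3,70/3] y:[11,41] z:[59/3,98/3] -> hit [59/3,70/3], descend [7, 12]
    N7 x:[46/3,23] y:[11,38] z:[59/3,23] -> hit [59/3,23], descend [3, 13]
      N3 x:[46/3,23] y:[11,29] z:[59/3,23] -> hit [59/3,23] leaf, test {P1(miss), P6(miss)}
      N13 x:[50/3,53/3] y:[33,38] z:[61/3,67/3] -> miss, prune
    N12 x:[56/3,70/3] y:[14,41] z:[67/3,98/3] -> hit [67/3,70/3], descend [1, 5]
      N1 x:[23,70/3] y:[18,23] z:[67/3,73/3] -> hit [23,23] leaf, test {P9@t=23}
      N5 x:[56/3,64/3] y:[14,41] z:[86/3,98/3] -> miss, prune
  N9 x:[24,88/3] y:[9,43] z:[65/3,33] -> hit [24,88/3], descend [4, 14]
    N4 x:[24,26] y:[23,43] z:[65/3,88/3] -> hit [24,26], descend [8, 11]
      N8 x:[24,76/3] y:[34,37] z:[65/3,70/3] -> miss, prune
      N11 x:[74/3,26] y:[23,43] z:[86/3,88/3] -> miss, prune
    N14 x:[76/3,88/3] y:[9,24] z:[26,33] -> miss, prune

Summary -> nodes [0, 2, 7, 3, 13, 12, 1, 5, 9, 4, 8, 11, 14]; box-tests=13; leaf-entries=2; first=P9

== RESULT ==
[0, 2, 7, 3, 13, 12, 1, 5, 9, 4, 8, 11, 14]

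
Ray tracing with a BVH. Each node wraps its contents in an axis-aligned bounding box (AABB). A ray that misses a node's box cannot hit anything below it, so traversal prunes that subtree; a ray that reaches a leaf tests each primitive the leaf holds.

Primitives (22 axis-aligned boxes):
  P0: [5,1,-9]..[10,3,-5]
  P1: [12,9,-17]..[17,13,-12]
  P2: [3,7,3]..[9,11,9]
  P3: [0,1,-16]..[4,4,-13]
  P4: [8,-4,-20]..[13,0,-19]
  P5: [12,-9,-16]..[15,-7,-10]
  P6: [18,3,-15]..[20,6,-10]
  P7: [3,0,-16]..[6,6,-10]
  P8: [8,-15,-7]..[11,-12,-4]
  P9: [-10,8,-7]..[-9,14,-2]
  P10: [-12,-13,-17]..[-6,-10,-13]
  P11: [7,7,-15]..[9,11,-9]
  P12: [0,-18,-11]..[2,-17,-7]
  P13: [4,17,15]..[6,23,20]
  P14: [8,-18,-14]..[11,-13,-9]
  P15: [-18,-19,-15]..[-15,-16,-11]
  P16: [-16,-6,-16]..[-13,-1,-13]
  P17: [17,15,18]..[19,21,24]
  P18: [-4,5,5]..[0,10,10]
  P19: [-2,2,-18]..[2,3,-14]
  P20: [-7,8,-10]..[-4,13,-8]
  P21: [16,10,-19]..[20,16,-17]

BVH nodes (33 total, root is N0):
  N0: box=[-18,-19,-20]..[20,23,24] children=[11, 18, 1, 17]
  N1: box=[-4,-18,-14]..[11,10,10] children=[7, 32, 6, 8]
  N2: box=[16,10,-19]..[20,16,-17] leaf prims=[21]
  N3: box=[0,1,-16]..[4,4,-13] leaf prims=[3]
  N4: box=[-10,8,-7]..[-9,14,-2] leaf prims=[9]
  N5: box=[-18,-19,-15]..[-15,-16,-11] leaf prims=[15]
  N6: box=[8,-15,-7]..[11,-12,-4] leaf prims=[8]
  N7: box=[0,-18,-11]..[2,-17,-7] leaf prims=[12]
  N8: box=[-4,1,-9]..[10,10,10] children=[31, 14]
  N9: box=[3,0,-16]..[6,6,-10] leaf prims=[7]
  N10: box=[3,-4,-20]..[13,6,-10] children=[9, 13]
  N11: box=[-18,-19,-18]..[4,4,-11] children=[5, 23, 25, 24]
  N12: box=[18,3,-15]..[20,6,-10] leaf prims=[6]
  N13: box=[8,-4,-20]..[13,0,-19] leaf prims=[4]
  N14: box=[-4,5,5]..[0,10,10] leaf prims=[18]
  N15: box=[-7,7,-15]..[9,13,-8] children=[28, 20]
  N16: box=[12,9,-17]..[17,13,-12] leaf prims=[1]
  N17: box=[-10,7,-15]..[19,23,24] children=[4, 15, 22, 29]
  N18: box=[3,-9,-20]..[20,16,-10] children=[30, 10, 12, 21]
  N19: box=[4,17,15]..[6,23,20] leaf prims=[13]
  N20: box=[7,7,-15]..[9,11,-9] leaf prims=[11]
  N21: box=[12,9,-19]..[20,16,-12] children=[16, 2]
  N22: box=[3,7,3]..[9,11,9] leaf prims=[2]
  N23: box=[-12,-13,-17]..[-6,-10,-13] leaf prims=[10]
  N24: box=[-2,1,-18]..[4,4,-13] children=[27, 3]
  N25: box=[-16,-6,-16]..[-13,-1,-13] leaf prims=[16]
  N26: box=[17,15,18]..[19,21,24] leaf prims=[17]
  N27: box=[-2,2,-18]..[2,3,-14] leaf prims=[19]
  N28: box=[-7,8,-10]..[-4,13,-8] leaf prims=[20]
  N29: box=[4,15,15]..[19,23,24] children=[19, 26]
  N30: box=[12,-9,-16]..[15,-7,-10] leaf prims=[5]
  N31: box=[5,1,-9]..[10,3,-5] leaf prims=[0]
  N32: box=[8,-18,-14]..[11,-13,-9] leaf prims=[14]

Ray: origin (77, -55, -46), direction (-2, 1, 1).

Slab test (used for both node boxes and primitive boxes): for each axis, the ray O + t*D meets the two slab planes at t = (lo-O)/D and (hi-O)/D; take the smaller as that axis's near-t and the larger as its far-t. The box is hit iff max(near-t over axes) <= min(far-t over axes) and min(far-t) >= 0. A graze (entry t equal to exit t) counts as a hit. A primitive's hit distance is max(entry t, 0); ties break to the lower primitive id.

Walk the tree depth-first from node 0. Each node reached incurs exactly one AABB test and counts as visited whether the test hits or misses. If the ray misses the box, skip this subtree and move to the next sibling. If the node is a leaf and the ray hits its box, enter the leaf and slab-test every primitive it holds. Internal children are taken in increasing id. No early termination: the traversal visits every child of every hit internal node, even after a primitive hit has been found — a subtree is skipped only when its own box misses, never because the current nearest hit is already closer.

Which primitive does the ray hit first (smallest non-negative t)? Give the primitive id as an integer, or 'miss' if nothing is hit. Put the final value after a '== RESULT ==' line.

Walk:
N0 x:[57/2,95/2] y:[36,78] z:[26,70] -> hit [36,95/2], descend [1, 11, 17, 18]
  N1 x:[33,81/2] y:[37,65] z:[32,56] -> hit [37,81/2], descend [6, 7, 8, 32]
    N6 x:[33,69/2] y:[40,43] z:[39,42] -> miss, prune
    N7 x:[75/2,77/2] y:[37,38] z:[35,39] -> hit [75/2,38] leaf, test {P12@t=75/2}
    N8 x:[67/2,81/2] y:[56,65] z:[37,56] -> miss, prune
    N32 x:[33,69/2] y:[37,42] z:[32,37] -> miss, prune
  N11 x:[73/2,95/2] y:[36,59] z:[28,35] -> miss, prune
  N17 x:[29,87/2] y:[62,78] z:[31,70] -> miss, prune
  N18 x:[57/2,37] y:[46,71] z:[26,36] -> miss, prune

order=[0, 1, 6, 7, 8, 32, 11, 17, 18]  |boxes|=9  |leaves|=1  hit=P12

== RESULT ==
12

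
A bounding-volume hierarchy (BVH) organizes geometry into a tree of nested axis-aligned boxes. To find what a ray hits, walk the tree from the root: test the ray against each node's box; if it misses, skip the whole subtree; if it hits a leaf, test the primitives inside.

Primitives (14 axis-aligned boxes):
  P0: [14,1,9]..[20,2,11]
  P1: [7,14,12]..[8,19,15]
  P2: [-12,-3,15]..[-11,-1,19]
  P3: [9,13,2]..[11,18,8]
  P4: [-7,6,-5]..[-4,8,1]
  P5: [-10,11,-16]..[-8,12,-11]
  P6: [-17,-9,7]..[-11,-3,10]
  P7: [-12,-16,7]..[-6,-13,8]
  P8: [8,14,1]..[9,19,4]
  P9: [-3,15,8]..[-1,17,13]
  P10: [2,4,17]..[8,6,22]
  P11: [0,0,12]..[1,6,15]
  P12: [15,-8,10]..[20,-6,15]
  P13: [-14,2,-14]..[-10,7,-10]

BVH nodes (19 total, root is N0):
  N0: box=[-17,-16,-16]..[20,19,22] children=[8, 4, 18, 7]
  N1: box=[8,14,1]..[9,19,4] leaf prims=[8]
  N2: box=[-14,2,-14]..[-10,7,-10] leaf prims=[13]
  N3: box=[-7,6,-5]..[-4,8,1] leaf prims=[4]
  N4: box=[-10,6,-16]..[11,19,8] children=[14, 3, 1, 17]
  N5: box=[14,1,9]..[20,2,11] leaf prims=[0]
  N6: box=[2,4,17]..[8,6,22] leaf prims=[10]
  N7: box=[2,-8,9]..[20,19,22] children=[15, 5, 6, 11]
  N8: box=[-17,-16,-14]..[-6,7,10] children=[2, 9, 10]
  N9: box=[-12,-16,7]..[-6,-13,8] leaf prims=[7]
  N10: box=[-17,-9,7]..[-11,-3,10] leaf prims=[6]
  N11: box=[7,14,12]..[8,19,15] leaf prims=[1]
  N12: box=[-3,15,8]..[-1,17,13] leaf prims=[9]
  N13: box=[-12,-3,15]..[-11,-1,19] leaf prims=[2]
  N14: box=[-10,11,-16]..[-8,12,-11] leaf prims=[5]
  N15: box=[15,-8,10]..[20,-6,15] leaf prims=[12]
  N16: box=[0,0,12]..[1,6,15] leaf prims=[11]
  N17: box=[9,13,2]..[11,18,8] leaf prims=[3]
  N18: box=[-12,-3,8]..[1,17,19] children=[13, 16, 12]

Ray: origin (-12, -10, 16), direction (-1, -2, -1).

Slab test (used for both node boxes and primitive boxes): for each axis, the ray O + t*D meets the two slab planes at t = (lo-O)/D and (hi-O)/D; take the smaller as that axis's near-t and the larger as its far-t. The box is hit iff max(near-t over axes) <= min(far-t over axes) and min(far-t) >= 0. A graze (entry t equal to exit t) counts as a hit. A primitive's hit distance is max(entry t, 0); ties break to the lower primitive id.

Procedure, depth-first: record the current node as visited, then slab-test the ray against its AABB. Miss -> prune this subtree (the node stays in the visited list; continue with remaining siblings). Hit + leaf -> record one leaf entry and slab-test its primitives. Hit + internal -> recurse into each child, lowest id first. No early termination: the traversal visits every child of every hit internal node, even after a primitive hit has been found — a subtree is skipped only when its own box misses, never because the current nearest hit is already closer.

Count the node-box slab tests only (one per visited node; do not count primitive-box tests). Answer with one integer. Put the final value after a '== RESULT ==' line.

Traverse from the root:
N0 x:[-32,5] y:[-29/2,3] z:[-6,32] -> hit [-6,3], descend [4, 7, 8, 18]
  N4 x:[-23,-2] y:[-29/2,-8] z:[8,32] -> miss, prune
  N7 x:[-32,-14] y:[-29/2,-1] z:[-6,7] -> miss, prune
  N8 x:[-6,5] y:[-17/2,3] z:[6,30] -> miss, prune
  N18 x:[-13,0] y:[-27/2,-7/2] z:[-3,8] -> miss, prune

Visited [0, 4, 7, 8, 18]. Tests: 5 box, 0 leaf. Nearest: miss.

== RESULT ==
5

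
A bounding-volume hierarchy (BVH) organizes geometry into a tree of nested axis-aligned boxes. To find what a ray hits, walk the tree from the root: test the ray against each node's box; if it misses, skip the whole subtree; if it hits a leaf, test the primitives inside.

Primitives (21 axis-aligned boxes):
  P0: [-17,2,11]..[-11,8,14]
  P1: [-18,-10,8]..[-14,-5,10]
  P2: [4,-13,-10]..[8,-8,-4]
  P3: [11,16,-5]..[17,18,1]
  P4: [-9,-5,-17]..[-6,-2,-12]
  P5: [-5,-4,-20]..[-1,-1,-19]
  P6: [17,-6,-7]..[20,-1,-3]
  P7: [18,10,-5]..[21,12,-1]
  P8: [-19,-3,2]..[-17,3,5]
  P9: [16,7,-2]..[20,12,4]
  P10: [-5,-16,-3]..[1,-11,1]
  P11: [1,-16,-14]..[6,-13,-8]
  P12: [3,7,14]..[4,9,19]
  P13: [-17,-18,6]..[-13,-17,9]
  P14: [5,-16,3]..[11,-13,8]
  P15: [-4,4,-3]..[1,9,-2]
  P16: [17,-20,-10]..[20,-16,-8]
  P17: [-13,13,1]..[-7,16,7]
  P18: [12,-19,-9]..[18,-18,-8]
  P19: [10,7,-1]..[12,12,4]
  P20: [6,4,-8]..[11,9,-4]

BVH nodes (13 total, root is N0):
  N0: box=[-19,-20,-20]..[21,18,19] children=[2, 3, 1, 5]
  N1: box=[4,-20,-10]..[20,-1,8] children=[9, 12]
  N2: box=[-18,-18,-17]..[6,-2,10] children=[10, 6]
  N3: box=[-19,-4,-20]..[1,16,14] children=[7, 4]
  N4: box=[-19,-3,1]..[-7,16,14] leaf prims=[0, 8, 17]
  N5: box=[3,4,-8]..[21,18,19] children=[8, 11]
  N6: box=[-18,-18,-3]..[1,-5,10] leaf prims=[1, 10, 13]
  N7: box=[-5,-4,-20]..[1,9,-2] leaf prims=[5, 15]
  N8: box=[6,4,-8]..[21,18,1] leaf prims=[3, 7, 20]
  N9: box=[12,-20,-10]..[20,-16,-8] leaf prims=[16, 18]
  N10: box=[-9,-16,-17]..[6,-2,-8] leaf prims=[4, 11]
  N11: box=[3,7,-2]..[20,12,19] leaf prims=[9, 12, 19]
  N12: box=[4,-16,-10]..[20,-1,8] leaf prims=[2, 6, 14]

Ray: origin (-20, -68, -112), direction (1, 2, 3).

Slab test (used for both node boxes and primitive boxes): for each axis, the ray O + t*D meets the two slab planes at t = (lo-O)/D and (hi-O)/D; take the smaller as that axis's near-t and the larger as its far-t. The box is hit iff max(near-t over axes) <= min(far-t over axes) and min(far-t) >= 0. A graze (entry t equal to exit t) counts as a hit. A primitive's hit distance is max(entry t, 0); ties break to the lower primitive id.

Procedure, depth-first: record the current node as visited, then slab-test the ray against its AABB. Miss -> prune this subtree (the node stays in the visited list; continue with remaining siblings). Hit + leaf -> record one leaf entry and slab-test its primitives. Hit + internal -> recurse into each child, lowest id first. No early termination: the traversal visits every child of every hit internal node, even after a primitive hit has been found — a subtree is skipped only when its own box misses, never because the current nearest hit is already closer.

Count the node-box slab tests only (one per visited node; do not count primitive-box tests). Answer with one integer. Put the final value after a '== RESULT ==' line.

Traverse from the root:
N0 x:[1,41] y:[24,43] z:[92/3,131/3] -> hit [92/3,41], descend [1, 2, 3, 5]
  N1 x:[24,40] y:[24,67/2] z:[34,40] -> miss, prune
  N2 x:[2,26] y:[25,33] z:[95/3,122/3] -> miss, prune
  N3 x:[1,21] y:[32,42] z:[92/3,42] -> miss, prune
  N5 x:[23,41] y:[36,43] z:[104/3,131/3] -> hit [36,41], descend [8, 11]
    N8 x:[26,41] y:[36,43] z:[104/3,113/3] -> hit [36,113/3] leaf, test {P3(miss), P7(miss), P20(miss)}
    N11 x:[23,40] y:[75/2,40] z:[110/3,131/3] -> hit [75/2,40] leaf, test {P9@t=75/2, P12(miss), P19(miss)}

7 AABB tests over nodes [0, 1, 2, 3, 5, 8, 11]; 2 leaves entered; closest P9.

== RESULT ==
7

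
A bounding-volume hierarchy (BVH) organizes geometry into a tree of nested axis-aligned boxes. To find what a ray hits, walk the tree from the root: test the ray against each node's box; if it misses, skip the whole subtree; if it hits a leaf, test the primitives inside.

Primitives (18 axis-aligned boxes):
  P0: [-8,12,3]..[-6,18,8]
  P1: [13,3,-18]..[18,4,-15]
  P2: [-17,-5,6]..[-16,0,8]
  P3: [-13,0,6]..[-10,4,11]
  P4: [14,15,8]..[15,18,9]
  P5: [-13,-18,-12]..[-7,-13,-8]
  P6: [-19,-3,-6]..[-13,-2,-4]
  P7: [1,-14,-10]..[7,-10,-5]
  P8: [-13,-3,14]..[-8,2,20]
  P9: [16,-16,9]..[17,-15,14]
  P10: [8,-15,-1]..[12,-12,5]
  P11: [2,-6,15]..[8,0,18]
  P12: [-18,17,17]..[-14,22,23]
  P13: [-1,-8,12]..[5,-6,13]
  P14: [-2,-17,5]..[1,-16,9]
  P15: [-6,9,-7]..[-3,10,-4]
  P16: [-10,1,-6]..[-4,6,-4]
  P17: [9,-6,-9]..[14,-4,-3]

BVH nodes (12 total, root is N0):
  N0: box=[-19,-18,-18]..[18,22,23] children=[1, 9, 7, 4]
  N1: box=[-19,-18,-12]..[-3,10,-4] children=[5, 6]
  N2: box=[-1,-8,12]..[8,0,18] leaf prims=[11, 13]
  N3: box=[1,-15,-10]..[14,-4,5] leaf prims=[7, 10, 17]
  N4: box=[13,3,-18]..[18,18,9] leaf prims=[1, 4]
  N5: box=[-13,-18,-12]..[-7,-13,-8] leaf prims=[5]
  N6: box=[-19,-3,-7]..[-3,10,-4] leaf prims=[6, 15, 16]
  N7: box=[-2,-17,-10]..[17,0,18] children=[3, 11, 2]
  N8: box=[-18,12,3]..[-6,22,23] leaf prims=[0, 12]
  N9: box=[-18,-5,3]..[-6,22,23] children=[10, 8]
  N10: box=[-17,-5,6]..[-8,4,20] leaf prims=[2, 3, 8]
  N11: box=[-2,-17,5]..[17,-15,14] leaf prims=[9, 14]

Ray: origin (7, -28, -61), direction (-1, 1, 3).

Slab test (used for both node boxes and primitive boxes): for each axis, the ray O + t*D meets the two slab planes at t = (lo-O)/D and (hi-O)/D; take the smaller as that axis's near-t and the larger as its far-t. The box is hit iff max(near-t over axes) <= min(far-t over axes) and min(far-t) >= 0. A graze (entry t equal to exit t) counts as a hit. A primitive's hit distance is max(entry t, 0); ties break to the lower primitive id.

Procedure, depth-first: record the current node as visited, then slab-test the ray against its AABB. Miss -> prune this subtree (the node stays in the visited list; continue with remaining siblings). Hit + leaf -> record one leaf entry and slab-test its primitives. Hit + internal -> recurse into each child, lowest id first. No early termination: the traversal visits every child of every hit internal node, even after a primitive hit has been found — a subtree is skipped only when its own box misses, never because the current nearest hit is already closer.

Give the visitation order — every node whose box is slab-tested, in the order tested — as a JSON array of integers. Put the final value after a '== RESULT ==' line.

Trace the traversal:
N0 x:[-11,26] y:[10,50] z:[43/3,28] -> hit [43/3,26], descend [1, 4, 7, 9]
  N1 x:[10,26] y:[10,38] z:[49/3,19] -> hit [49/3,19], descend [5, 6]
    N5 x:[14,20] y:[10,15] z:[49/3,53/3] -> miss, prune
    N6 x:[10,26] y:[25,38] z:[18,19] -> miss, prune
  N4 x:[-11,-6] y:[31,46] z:[43/3,70/3] -> miss, prune
  N7 x:[-10,9] y:[11,28] z:[17,79/3] -> miss, prune
  N9 x:[13,25] y:[23,50] z:[64/3,28] -> hit [23,25], descend [8, 10]
    N8 x:[13,25] y:[40,50] z:[64/3,28] -> miss, prune
    N10 x:[15,24] y:[23,32] z:[67/3,27] -> hit [23,24] leaf, test {P2@t=23, P3(miss), P8(miss)}

9 AABB tests over nodes [0, 1, 5, 6, 4, 7, 9, 8, 10]; 1 leaf entered; closest P2.

== RESULT ==
[0, 1, 5, 6, 4, 7, 9, 8, 10]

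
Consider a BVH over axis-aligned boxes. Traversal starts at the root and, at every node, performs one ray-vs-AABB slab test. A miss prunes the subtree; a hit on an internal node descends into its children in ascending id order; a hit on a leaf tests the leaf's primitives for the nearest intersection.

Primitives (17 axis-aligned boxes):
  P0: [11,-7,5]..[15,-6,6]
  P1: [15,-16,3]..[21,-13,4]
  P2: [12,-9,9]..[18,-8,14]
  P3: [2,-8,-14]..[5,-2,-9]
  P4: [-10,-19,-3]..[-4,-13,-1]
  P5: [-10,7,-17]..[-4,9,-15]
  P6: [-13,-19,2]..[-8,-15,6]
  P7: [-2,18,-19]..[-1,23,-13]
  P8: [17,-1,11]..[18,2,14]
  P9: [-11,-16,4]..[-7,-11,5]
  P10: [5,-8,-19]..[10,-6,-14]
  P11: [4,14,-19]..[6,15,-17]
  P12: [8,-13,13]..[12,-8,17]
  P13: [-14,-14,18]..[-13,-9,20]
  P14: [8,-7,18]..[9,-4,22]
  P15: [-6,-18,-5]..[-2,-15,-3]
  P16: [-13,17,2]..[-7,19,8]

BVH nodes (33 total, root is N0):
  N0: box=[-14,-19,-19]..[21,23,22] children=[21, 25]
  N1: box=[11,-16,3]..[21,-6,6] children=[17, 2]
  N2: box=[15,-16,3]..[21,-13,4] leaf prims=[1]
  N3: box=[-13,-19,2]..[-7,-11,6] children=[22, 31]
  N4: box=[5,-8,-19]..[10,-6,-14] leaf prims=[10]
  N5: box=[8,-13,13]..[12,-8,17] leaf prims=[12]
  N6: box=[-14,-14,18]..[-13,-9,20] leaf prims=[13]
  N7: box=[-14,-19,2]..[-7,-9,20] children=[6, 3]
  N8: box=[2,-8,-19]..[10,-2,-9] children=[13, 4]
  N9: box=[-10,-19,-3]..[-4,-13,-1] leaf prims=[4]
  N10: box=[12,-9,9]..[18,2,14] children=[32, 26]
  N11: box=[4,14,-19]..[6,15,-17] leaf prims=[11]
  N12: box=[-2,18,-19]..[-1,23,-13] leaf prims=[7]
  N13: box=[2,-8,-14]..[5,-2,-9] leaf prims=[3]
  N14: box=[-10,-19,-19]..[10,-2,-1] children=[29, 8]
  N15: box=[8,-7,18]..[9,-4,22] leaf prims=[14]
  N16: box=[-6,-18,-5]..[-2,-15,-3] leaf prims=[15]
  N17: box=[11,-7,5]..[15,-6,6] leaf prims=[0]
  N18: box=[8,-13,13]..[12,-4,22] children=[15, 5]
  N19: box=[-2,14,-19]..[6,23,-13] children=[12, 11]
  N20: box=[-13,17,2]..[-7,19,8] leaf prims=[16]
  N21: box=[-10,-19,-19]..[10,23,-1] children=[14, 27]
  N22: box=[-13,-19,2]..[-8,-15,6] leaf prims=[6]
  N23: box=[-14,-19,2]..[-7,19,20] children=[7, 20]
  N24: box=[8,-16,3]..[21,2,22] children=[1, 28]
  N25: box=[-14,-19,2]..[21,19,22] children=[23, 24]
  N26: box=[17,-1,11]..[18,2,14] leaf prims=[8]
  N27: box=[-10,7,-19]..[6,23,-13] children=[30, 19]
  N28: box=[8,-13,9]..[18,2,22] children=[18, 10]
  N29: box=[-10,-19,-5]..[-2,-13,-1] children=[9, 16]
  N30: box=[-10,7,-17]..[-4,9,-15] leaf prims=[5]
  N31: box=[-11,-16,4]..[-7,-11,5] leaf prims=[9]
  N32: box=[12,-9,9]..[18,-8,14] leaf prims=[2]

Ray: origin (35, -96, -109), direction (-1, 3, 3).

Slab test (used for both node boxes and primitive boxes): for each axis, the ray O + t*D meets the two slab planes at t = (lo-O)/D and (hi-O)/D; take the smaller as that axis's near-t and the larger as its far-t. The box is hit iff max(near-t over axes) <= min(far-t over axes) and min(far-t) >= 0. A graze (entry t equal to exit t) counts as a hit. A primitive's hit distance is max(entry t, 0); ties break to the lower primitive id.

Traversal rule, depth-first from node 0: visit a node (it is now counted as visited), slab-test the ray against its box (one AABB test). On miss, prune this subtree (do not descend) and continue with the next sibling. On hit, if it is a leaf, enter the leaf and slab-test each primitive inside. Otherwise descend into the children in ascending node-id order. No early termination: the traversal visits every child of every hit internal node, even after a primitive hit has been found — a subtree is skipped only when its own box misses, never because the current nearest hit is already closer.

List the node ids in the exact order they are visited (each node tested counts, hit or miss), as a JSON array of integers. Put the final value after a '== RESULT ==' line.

Trace the traversal:
N0 x:[14,49] y:[77/3,119/3] z:[30,131/3] -> hit [30,119/3], descend [21, 25]
  N21 x:[25,45] y:[77/3,119/3] z:[30,36] -> hit [30,36], descend [14, 27]
    N14 x:[25,45] y:[77/3,94/3] z:[30,36] -> hit [30,94/3], descend [8, 29]
      N8 x:[25,33] y:[88/3,94/3] z:[30,100/3] -> hit [30,94/3], descend [4, 13]
        N4 x:[25,30] y:[88/3,30] z:[30,95/3] -> hit [30,30] leaf, test {P10@t=30}
        N13 x:[30,33] y:[88/3,94/3] z:[95/3,100/3] -> miss, prune
      N29 x:[37,45] y:[77/3,83/3] z:[104/3,36] -> miss, prune
    N27 x:[29,45] y:[103/3,119/3] z:[30,32] -> miss, prune
  N25 x:[14,49] y:[77/3,115/3] z:[37,131/3] -> hit [37,115/3], descend [23, 24]
    N23 x:[42,49] y:[77/3,115/3] z:[37,43] -> miss, prune
    N24 x:[14,27] y:[80/3,98/3] z:[112/3,131/3] -> miss, prune

Visited [0, 21, 14, 8, 4, 13, 29, 27, 25, 23, 24]. Tests: 11 box, 1 leaf. Nearest: P10.

== RESULT ==
[0, 21, 14, 8, 4, 13, 29, 27, 25, 23, 24]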